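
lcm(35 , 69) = 2415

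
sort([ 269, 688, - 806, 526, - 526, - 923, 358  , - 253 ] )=[ - 923, - 806, - 526,-253, 269, 358,526, 688]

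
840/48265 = 24/1379 = 0.02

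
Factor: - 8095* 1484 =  - 2^2 * 5^1*7^1*53^1*1619^1  =  -12012980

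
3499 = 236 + 3263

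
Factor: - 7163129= - 47^1*152407^1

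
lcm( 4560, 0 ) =0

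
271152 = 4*67788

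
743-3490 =-2747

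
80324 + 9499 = 89823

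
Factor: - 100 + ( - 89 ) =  - 3^3* 7^1 = -  189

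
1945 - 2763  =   - 818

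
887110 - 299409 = 587701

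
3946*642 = 2533332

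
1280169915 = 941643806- - 338526109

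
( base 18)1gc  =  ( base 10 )624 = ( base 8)1160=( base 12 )440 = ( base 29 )LF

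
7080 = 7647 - 567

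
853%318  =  217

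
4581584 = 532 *8612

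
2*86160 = 172320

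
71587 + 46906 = 118493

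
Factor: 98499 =3^1*32833^1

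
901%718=183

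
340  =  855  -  515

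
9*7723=69507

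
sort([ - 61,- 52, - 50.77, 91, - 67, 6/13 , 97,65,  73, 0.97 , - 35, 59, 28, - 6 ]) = [ - 67, - 61, - 52, - 50.77, - 35, - 6, 6/13,0.97,28,59 , 65,  73,91 , 97]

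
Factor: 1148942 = 2^1*23^1*24977^1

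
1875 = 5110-3235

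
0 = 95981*0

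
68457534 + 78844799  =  147302333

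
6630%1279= 235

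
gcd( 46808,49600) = 8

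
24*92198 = 2212752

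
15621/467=15621/467=33.45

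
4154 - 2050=2104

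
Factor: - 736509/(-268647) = 245503/89549 = 149^( - 1)*383^1 * 601^(-1 )* 641^1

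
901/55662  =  901/55662 =0.02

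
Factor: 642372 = 2^2*3^1 * 199^1 * 269^1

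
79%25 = 4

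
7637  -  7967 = -330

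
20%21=20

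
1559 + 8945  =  10504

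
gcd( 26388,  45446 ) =1466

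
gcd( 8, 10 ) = 2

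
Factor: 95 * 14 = 2^1*5^1* 7^1  *  19^1 = 1330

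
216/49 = 4 +20/49 = 4.41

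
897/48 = 299/16 = 18.69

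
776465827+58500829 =834966656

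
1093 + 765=1858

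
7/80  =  7/80 = 0.09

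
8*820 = 6560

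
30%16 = 14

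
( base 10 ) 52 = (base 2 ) 110100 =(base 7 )103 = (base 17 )31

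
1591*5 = 7955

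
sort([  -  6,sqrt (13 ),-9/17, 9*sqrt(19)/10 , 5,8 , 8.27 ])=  [-6, - 9/17, sqrt(13), 9 * sqrt( 19) /10, 5,8,  8.27 ]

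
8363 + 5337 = 13700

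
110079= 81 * 1359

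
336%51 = 30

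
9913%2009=1877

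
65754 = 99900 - 34146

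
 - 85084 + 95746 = 10662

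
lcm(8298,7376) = 66384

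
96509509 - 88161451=8348058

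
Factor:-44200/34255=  - 40/31= - 2^3*5^1 * 31^( - 1)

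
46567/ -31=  - 1503 + 26/31 = - 1502.16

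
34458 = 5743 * 6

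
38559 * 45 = 1735155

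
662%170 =152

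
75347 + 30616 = 105963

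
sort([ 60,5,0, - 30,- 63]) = [-63, - 30, 0, 5 , 60] 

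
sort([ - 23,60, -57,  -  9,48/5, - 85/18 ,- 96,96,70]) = [ - 96, - 57,-23, - 9,  -  85/18, 48/5 , 60, 70,96 ]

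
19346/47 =411 + 29/47 =411.62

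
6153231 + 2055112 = 8208343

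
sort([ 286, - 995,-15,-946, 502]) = [ - 995,-946,-15,286,502 ] 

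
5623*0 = 0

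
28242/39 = 724 + 2/13 = 724.15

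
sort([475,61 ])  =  [61, 475 ] 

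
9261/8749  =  1 + 512/8749 = 1.06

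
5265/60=87 + 3/4 = 87.75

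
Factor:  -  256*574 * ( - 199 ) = 29241856 = 2^9*7^1*41^1 * 199^1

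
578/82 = 289/41 = 7.05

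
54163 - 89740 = - 35577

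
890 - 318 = 572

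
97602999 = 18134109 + 79468890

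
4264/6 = 2132/3 = 710.67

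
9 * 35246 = 317214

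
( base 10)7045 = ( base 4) 1232011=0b1101110000101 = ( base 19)109F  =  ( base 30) 7op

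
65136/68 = 957 + 15/17   =  957.88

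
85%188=85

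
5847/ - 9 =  - 650+1/3  =  - 649.67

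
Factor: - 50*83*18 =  - 2^2 * 3^2*5^2*83^1 = - 74700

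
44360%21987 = 386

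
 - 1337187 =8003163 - 9340350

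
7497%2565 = 2367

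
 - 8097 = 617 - 8714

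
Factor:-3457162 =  - 2^1*1728581^1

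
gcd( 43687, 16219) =7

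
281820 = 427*660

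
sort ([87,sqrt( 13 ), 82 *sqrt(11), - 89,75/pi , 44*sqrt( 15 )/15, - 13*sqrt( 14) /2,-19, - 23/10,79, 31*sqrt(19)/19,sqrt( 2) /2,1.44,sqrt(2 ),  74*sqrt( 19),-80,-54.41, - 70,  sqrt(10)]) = [-89,-80,-70,-54.41,  -  13 *sqrt( 14 )/2, - 19,  -  23/10,  sqrt( 2) /2,sqrt(2), 1.44, sqrt( 10 ), sqrt(13 ) , 31*sqrt(19 )/19,44*sqrt( 15 ) /15,75/pi,  79,  87,82*sqrt ( 11 ) , 74*  sqrt( 19) ] 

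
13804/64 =215+11/16 = 215.69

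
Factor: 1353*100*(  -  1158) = - 2^3*3^2*5^2 * 11^1*41^1*193^1 = - 156677400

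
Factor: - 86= - 2^1*43^1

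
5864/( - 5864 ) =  - 1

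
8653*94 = 813382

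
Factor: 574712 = 2^3*19^2*199^1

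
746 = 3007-2261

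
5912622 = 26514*223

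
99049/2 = 99049/2 = 49524.50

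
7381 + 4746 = 12127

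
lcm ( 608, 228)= 1824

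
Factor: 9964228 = 2^2*61^1*97^1*421^1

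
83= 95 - 12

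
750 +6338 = 7088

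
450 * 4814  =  2166300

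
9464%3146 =26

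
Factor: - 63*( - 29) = 3^2 * 7^1 *29^1 = 1827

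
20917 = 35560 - 14643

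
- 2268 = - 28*81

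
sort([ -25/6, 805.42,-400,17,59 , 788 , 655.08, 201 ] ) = [ - 400,- 25/6 , 17,  59, 201,655.08,  788,  805.42]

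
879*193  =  169647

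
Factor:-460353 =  - 3^1*173^1*887^1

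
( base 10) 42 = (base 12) 36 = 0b101010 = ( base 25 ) 1h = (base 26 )1g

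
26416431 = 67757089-41340658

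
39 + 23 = 62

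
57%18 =3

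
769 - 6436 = -5667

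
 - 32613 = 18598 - 51211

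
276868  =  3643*76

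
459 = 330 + 129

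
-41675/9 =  - 4631 + 4/9 = - 4630.56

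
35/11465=7/2293  =  0.00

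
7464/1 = 7464  =  7464.00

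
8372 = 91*92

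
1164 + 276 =1440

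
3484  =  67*52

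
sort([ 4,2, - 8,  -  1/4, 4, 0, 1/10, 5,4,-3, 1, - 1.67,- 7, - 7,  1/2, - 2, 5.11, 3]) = [  -  8 ,  -  7, - 7 , - 3, - 2,- 1.67, - 1/4, 0, 1/10,1/2,1, 2, 3, 4, 4, 4,5, 5.11]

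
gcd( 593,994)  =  1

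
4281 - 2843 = 1438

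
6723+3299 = 10022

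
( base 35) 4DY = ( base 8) 12415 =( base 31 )5iq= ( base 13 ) 25B7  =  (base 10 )5389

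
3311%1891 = 1420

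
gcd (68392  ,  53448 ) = 8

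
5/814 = 5/814 = 0.01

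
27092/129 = 210+2/129=210.02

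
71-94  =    -  23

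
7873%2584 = 121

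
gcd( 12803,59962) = 7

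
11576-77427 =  - 65851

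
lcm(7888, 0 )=0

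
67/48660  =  67/48660 = 0.00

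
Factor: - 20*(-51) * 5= 5100 = 2^2 * 3^1*5^2 * 17^1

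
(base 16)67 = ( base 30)3d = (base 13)7C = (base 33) 34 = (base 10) 103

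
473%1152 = 473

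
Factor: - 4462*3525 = -15728550 = - 2^1*3^1 * 5^2*23^1*47^1*97^1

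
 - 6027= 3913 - 9940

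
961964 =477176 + 484788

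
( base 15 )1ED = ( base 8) 700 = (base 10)448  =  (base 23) jb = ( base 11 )378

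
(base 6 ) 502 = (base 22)86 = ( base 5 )1212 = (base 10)182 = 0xb6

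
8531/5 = 1706 + 1/5 = 1706.20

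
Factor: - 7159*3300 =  - 2^2 * 3^1*5^2*11^1*7159^1 = - 23624700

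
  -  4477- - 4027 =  - 450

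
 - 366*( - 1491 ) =545706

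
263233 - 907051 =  - 643818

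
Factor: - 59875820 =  - 2^2*5^1 * 2993791^1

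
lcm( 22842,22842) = 22842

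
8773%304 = 261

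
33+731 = 764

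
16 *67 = 1072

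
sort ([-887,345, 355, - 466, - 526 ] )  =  [ - 887, - 526, - 466,345,355 ] 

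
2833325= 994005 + 1839320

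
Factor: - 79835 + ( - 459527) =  - 2^1*61^1*4421^1 = - 539362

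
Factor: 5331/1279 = 3^1*1279^( - 1)*1777^1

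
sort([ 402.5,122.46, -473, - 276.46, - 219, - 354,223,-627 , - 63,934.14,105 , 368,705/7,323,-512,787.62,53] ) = [  -  627, - 512, - 473, - 354,  -  276.46, - 219, - 63,53, 705/7, 105, 122.46, 223,323,368,  402.5,787.62,  934.14 ]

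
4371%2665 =1706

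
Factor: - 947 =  - 947^1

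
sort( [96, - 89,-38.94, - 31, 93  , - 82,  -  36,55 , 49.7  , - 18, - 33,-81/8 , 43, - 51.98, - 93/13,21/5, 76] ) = [ - 89,-82, - 51.98, - 38.94,  -  36,-33 ,-31, - 18,-81/8,-93/13,  21/5, 43,49.7 , 55,76,93, 96 ]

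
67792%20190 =7222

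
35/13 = 2 + 9/13  =  2.69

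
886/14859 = 886/14859 = 0.06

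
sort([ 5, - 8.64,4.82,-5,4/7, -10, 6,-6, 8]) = [-10, - 8.64, - 6, - 5 , 4/7, 4.82, 5,6,8 ]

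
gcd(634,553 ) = 1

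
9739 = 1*9739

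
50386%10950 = 6586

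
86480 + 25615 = 112095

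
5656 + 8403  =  14059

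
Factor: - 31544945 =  - 5^1*17^1 * 71^1 * 5227^1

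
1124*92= 103408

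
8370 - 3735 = 4635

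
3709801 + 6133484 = 9843285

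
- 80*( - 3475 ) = 278000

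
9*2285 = 20565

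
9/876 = 3/292 = 0.01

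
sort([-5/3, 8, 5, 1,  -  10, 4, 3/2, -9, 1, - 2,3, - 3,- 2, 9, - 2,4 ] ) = [ - 10, - 9, - 3,  -  2, - 2, - 2, - 5/3,1,1, 3/2,3, 4, 4, 5,8, 9 ] 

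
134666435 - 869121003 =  - 734454568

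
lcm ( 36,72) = 72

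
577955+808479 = 1386434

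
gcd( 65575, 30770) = 5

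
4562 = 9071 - 4509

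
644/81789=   644/81789 = 0.01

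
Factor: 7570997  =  7^1*53^1*20407^1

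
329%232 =97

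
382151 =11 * 34741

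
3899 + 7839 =11738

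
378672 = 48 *7889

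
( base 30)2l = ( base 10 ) 81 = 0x51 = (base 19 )45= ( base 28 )2P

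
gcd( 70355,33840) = 5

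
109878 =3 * 36626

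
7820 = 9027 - 1207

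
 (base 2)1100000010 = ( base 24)182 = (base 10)770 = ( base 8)1402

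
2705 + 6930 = 9635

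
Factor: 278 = 2^1*139^1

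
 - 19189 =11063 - 30252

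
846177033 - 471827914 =374349119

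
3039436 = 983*3092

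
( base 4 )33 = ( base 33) f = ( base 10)15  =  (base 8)17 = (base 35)f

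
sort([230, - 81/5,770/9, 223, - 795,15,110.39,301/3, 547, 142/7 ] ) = [-795 , - 81/5 , 15 , 142/7,770/9,301/3,  110.39, 223,230,547]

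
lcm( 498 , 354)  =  29382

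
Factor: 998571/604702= 2^ ( - 1 ) * 3^1*7^1*47^ ( - 1) * 919^ ( - 1) *6793^1 = 142653/86386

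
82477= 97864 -15387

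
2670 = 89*30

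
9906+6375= 16281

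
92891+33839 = 126730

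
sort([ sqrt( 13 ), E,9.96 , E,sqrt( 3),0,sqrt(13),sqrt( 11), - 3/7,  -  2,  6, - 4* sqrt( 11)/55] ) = [  -  2,-3/7,-4*sqrt(11 )/55,0 , sqrt( 3), E,  E, sqrt( 11) , sqrt( 13 ),sqrt( 13),6,9.96] 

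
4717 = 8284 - 3567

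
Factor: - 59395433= - 17^1*67^1*52147^1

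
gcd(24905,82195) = 85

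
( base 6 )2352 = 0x23C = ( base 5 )4242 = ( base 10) 572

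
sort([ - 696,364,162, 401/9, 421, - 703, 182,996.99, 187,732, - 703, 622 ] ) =[ - 703, - 703, - 696, 401/9,162, 182 , 187, 364, 421, 622,732,996.99]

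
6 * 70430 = 422580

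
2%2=0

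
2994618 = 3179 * 942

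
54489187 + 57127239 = 111616426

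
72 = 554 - 482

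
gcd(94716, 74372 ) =4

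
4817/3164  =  1+1653/3164= 1.52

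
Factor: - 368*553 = -203504 = - 2^4* 7^1 *23^1*  79^1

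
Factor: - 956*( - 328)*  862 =270295616  =  2^6 * 41^1*239^1* 431^1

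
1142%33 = 20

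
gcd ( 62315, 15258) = 1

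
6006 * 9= 54054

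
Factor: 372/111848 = 2^( - 1 )*3^1*11^( - 1)*41^( - 1) = 3/902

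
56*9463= 529928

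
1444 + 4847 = 6291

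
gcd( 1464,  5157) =3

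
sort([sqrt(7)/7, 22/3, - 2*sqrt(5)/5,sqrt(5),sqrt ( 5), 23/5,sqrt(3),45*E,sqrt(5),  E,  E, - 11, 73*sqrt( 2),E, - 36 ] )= [ - 36 , - 11,-2*sqrt(5 ) /5,  sqrt(7)/7,sqrt ( 3),sqrt( 5), sqrt(5),sqrt( 5),E, E,E, 23/5, 22/3,  73*sqrt( 2),45*E ]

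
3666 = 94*39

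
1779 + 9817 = 11596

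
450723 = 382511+68212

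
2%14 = 2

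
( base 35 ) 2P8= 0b110100000101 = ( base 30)3L3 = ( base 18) a53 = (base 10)3333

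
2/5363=2/5363 = 0.00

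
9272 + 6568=15840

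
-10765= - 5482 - 5283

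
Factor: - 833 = -7^2*17^1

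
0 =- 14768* 0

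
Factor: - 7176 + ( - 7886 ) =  - 2^1*17^1 * 443^1 = - 15062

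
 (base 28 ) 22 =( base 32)1q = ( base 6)134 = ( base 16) 3A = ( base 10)58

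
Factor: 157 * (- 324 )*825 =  -2^2*3^5*5^2 *11^1*157^1= -41966100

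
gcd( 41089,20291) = 1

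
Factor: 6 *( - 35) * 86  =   - 18060=- 2^2*3^1 * 5^1*7^1 * 43^1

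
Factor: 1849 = 43^2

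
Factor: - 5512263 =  - 3^1*773^1*2377^1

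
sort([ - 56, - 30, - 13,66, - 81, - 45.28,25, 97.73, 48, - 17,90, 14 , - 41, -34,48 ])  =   [ - 81, - 56, - 45.28,-41, - 34, - 30 , - 17, - 13, 14, 25,48, 48, 66, 90, 97.73 ]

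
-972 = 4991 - 5963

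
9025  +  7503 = 16528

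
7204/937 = 7204/937 = 7.69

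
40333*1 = 40333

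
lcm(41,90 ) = 3690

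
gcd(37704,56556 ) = 18852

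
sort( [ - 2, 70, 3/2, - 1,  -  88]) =[  -  88, - 2, - 1, 3/2,70 ] 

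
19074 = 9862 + 9212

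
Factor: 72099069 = 3^1*7^1* 1129^1 * 3041^1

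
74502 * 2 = 149004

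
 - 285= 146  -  431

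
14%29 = 14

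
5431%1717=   280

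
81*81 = 6561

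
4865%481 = 55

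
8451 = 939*9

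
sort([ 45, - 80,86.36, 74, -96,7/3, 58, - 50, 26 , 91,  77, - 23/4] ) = [-96, - 80, - 50, - 23/4, 7/3, 26, 45,58,  74, 77, 86.36, 91 ] 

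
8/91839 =8/91839 = 0.00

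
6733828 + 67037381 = 73771209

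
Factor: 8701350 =2^1*3^1*5^2*7^1* 8287^1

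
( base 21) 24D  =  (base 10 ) 979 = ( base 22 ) 20B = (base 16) 3D3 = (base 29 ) 14m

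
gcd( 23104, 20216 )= 2888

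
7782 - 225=7557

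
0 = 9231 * 0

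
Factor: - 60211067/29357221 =-7^1*1327^( - 1)*22123^(-1 )*8601581^1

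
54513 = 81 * 673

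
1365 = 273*5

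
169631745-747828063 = -578196318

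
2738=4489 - 1751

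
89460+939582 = 1029042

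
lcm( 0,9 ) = 0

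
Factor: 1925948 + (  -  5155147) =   -  67^1 * 48197^1 = -3229199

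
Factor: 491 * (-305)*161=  - 24110555 = - 5^1*7^1*23^1*61^1* 491^1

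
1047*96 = 100512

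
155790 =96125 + 59665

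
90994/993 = 91+631/993=91.64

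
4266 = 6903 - 2637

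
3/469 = 3/469=0.01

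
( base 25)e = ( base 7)20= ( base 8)16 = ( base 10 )14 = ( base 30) E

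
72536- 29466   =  43070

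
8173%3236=1701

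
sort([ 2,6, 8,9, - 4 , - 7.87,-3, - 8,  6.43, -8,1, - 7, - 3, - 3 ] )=[ -8, - 8, - 7.87, - 7,  -  4, - 3, - 3 , - 3, 1, 2,6,6.43 , 8, 9 ] 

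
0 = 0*766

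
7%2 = 1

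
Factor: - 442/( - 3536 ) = 1/8  =  2^ (-3 )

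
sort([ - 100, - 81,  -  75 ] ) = [ - 100, - 81,- 75]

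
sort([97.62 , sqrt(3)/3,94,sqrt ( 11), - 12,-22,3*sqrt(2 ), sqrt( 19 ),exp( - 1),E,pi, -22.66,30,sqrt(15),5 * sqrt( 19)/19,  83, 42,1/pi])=[- 22.66,-22,- 12,1/pi,exp( - 1),  sqrt( 3)/3,5*sqrt(19) /19,E, pi,  sqrt( 11), sqrt (15 ),3 * sqrt( 2 ),sqrt (19),  30,42,83,94, 97.62 ] 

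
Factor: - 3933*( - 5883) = 23137839 = 3^3*19^1*23^1* 37^1*53^1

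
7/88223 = 7/88223 = 0.00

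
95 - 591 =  - 496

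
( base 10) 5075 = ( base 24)8jb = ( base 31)58m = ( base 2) 1001111010011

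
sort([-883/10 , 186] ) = [  -  883/10, 186] 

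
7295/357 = 7295/357  =  20.43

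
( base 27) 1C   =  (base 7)54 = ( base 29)1a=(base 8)47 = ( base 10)39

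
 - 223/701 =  - 1 + 478/701 = - 0.32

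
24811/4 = 24811/4 = 6202.75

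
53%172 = 53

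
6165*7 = 43155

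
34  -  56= - 22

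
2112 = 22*96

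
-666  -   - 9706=9040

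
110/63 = 1 + 47/63 = 1.75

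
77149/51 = 1512+37/51 = 1512.73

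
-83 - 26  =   - 109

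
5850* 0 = 0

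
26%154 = 26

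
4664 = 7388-2724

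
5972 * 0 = 0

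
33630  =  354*95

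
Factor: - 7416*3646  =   - 2^4*3^2*103^1 * 1823^1=- 27038736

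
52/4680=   1/90 = 0.01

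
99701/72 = 99701/72  =  1384.74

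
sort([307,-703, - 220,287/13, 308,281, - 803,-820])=[ -820,-803, - 703, -220,  287/13, 281, 307,308 ]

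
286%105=76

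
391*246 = 96186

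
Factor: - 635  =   - 5^1*127^1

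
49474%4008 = 1378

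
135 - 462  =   - 327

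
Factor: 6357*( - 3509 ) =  - 22306713 = - 3^1*11^2*13^1*29^1*163^1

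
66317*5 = 331585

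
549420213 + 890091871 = 1439512084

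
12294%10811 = 1483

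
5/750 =1/150 = 0.01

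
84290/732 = 115+ 55/366  =  115.15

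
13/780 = 1/60 = 0.02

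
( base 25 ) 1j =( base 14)32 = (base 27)1h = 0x2c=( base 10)44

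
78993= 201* 393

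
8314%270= 214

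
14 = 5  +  9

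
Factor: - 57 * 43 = -2451= - 3^1*19^1 * 43^1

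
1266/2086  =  633/1043=0.61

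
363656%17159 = 3317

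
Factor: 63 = 3^2 * 7^1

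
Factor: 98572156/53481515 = 2^2 * 5^( - 1 )*53^1 * 241^( - 1 )*44383^ ( - 1 )*464963^1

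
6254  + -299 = 5955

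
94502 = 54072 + 40430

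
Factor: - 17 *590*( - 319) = 3199570  =  2^1*5^1* 11^1* 17^1*29^1*59^1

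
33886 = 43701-9815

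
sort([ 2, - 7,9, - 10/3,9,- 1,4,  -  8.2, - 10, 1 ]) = [ - 10, - 8.2, - 7, - 10/3, - 1,1,  2, 4 , 9,  9 ] 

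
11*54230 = 596530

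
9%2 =1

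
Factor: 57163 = 57163^1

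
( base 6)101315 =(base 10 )8111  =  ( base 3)102010102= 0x1FAF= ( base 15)260B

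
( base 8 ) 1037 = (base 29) il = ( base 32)gv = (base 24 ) MF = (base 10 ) 543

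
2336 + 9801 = 12137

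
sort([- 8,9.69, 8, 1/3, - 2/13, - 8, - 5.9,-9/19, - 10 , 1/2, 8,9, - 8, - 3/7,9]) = [ - 10,- 8, - 8, - 8, - 5.9, - 9/19, - 3/7, - 2/13,1/3,1/2, 8, 8 , 9,9,9.69]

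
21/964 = 21/964 = 0.02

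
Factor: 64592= 2^4*11^1*367^1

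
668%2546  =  668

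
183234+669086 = 852320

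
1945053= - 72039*( - 27 )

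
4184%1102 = 878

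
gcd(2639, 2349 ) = 29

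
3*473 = 1419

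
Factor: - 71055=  - 3^2 * 5^1*1579^1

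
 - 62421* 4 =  - 249684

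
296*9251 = 2738296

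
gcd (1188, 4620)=132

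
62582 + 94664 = 157246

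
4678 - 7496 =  - 2818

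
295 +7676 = 7971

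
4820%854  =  550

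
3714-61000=  -  57286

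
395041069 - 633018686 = - 237977617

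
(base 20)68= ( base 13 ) 9b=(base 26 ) 4o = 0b10000000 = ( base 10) 128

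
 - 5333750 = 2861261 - 8195011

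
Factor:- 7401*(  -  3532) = 26140332 = 2^2*3^1*883^1*2467^1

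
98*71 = 6958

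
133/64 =133/64=2.08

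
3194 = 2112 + 1082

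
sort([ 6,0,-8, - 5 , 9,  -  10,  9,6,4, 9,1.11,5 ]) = [  -  10, - 8, - 5,0,1.11, 4,5, 6,6,9,9,9]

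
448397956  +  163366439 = 611764395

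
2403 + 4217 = 6620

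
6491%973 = 653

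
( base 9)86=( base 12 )66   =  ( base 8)116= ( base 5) 303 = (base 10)78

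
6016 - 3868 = 2148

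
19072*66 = 1258752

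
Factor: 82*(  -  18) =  -1476 =-  2^2 * 3^2*41^1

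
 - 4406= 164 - 4570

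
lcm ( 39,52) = 156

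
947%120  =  107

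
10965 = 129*85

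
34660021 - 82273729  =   - 47613708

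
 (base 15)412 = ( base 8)1625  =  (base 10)917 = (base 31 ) ti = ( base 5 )12132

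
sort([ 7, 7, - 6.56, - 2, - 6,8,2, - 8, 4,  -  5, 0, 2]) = [ - 8, - 6.56, - 6,  -  5, - 2,  0,  2,2,4, 7 , 7, 8 ] 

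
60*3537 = 212220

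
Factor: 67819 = 67819^1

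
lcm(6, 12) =12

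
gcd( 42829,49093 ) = 1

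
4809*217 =1043553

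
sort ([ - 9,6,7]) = [ - 9,6,  7 ]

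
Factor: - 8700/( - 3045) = 20/7 = 2^2*5^1*7^( - 1)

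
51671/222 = 232 + 167/222 = 232.75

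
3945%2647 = 1298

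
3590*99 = 355410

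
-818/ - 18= 45 + 4/9 = 45.44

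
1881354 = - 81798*(  -  23)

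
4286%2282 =2004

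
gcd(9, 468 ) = 9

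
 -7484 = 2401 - 9885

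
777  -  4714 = -3937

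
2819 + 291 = 3110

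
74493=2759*27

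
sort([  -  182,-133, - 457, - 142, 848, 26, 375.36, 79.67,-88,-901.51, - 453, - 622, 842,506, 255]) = [ - 901.51, - 622, - 457,-453, - 182,-142 , - 133, - 88, 26, 79.67, 255,375.36, 506, 842,848]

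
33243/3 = 11081  =  11081.00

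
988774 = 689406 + 299368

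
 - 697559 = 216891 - 914450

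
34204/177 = 193 + 43/177=193.24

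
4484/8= 560 + 1/2 = 560.50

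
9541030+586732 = 10127762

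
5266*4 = 21064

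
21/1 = 21 = 21.00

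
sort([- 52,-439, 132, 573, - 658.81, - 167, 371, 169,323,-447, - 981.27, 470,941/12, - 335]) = [ - 981.27,-658.81,-447, - 439, - 335, - 167, - 52,  941/12, 132 , 169,323,371,470,573 ] 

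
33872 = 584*58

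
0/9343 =0 = 0.00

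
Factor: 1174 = 2^1*587^1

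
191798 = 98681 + 93117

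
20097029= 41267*487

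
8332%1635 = 157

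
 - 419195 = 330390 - 749585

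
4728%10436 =4728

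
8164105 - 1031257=7132848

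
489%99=93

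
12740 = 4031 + 8709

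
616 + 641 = 1257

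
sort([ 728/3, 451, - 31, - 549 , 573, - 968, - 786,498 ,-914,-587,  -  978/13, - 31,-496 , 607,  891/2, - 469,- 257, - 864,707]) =[  -  968, - 914,-864, -786, - 587, - 549, - 496, - 469, - 257, - 978/13, - 31, - 31, 728/3,891/2,451, 498,573,607 , 707] 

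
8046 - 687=7359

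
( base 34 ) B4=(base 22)H4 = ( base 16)17a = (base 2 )101111010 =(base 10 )378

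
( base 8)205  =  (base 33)41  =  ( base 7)250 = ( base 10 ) 133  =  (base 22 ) 61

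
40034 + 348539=388573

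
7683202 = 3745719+3937483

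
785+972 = 1757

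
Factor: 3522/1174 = 3^1 =3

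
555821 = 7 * 79403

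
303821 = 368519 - 64698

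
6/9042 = 1/1507   =  0.00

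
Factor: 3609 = 3^2  *401^1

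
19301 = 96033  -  76732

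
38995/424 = 91 + 411/424 =91.97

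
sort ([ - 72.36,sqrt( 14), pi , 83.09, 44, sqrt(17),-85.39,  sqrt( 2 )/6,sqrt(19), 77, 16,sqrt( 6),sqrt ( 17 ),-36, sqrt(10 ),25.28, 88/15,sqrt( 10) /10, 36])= [- 85.39, - 72.36 , - 36, sqrt( 2) /6,sqrt( 10)/10 , sqrt( 6 ),pi, sqrt(10 ),sqrt( 14), sqrt( 17 ),sqrt( 17 ),sqrt( 19),88/15,  16,25.28,36, 44,77, 83.09]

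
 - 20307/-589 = 20307/589 =34.48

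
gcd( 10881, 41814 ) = 9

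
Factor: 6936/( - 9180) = -34/45 = -  2^1 * 3^ ( - 2)*5^ ( - 1)*17^1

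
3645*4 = 14580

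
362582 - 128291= 234291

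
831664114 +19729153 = 851393267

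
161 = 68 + 93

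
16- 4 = 12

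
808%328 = 152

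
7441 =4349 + 3092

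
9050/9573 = 9050/9573= 0.95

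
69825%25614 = 18597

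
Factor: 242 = 2^1*11^2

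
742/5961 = 742/5961 = 0.12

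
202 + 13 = 215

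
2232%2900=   2232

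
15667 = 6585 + 9082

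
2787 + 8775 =11562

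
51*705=35955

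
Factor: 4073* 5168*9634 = 2^5*17^1*19^1 *4073^1*4817^1 =202788609376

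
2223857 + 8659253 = 10883110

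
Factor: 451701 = 3^2*31^1*1619^1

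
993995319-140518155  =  853477164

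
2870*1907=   5473090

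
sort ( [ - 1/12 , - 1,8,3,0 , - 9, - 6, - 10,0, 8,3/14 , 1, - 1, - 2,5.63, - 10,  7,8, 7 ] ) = [ - 10, - 10, - 9, - 6, - 2, - 1, - 1 ,- 1/12,0,0, 3/14,1,3, 5.63,7,7,8,8, 8]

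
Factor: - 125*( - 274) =2^1  *5^3*137^1=34250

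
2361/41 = 2361/41 =57.59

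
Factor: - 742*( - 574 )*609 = 259377972 = 2^2*3^1*7^3*29^1*41^1*53^1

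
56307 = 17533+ 38774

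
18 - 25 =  - 7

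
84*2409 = 202356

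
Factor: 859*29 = 24911 = 29^1*859^1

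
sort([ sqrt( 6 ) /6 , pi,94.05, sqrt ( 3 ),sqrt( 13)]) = [ sqrt(6) /6, sqrt( 3),pi,sqrt( 13 ), 94.05]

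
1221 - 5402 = -4181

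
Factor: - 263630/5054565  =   - 2^1*3^( - 1 ) * 41^1 * 317^(  -  1) *643^1* 1063^ ( - 1) = - 52726/1010913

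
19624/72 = 2453/9  =  272.56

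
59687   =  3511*17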